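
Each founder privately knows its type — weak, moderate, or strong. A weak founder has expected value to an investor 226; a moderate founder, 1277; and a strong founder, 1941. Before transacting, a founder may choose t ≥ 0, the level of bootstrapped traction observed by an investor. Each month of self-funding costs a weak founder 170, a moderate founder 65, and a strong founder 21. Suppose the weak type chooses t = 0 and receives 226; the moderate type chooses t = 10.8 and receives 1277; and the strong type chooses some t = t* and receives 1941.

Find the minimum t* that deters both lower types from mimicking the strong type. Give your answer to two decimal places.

Weak type (on-path payoff 226) won't mimic when 226 ≥ 1941 − 170·t*, i.e. t* ≥ 10.09.
Moderate type (on-path payoff 1277 − 65×10.8 = 575) won't mimic when 575 ≥ 1941 − 65·t*, i.e. t* ≥ 21.02.
Both must hold, so t* = max(10.09, 21.02) = 21.02. The moderate type's constraint binds.

21.02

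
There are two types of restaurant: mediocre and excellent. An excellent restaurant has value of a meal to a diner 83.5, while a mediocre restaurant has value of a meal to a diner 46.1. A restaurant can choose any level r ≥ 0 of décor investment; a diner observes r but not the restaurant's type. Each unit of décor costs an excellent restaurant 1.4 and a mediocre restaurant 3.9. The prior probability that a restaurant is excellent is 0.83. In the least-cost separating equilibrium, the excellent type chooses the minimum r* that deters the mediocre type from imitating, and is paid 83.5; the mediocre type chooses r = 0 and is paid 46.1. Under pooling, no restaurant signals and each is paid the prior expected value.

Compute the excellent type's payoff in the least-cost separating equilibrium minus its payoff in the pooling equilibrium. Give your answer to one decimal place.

-7.1

Least-cost separating signal: r* solves 46.1 = 83.5 − 3.9·r*, so r* = (83.5 − 46.1)/3.9 ≈ 9.5897.
Excellent type's separating payoff: 83.5 − 1.4 × r* = 83.5 − 1.4 × (83.5 − 46.1)/3.9 = 83.5 − 52.36/3.9 ≈ 70.074.
Pooling payoff: 0.83 × 83.5 + 0.17 × 46.1 = 77.142.
Difference: 70.074 − 77.142 = -7.068, i.e. -7.1 to one decimal place.
The excellent type would prefer the pooling outcome.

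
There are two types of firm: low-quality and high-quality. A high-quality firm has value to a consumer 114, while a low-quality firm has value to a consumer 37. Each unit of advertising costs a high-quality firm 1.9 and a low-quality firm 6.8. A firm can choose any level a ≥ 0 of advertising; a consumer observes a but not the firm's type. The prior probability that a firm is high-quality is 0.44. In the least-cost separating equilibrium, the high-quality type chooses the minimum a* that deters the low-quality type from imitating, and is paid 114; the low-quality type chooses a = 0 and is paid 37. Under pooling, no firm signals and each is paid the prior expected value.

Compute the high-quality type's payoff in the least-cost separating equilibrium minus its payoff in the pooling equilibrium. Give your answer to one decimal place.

21.6

Least-cost separating signal: a* solves 37 = 114 − 6.8·a*, so a* = (114 − 37)/6.8 ≈ 11.3235.
High-quality type's separating payoff: 114 − 1.9 × a* = 114 − 1.9 × (114 − 37)/6.8 = 114 − 146.3/6.8 ≈ 92.485.
Pooling payoff: 0.44 × 114 + 0.56 × 37 = 70.88.
Difference: 92.485 − 70.88 = 21.605, i.e. 21.6 to one decimal place.
The high-quality type prefers to separate.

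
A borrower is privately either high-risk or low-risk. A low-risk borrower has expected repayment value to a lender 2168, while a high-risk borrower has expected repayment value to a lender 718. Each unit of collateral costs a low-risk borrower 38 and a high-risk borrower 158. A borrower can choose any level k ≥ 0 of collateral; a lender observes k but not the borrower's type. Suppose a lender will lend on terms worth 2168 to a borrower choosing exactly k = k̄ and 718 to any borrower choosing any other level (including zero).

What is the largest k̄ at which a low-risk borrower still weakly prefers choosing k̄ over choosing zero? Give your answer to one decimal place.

Choosing k̄ yields the low-risk type 2168 − 38·k̄; choosing zero yields 718.
The low-risk type is indifferent at 2168 − 38·k̄ = 718, i.e. k̄ = (2168 − 718) / 38 ≈ 38.2.
For any k̄ above 38.2 the low-risk type would rather pool at zero, so separation collapses.

38.2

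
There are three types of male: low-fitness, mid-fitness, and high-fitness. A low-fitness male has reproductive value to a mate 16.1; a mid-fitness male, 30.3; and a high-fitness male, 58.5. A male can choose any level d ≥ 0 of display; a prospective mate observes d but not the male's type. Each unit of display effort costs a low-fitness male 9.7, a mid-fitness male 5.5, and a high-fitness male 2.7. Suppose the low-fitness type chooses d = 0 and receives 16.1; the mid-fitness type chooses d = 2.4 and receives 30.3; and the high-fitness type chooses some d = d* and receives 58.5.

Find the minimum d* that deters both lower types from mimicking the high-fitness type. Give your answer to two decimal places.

7.53

Mid-fitness type (on-path payoff 30.3 − 5.5×2.4 = 17.1) won't mimic when 17.1 ≥ 58.5 − 5.5·d*, i.e. d* ≥ 7.53.
Low-fitness type (on-path payoff 16.1) won't mimic when 16.1 ≥ 58.5 − 9.7·d*, i.e. d* ≥ 4.37.
Both must hold, so d* = max(4.37, 7.53) = 7.53. The mid-fitness type's constraint binds.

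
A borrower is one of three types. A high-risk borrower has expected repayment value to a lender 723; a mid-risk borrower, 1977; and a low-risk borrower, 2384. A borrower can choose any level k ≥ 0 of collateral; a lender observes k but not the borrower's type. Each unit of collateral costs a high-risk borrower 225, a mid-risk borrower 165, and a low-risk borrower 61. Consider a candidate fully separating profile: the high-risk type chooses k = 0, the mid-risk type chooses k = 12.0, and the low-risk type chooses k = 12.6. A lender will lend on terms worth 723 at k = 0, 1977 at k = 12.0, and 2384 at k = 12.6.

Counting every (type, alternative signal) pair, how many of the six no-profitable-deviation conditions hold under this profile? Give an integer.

Low-risk (own payoff 2384 − 61×12.6 = 1615.4): to k=0 gives 723 → no gain ✓; to k=12.0 gives 1977 − 61×12.0 = 1245 → no gain ✓.
High-risk (own payoff 723): to k=12.0 gives 1977 − 225×12.0 = -723 → no gain ✓; to k=12.6 gives 2384 − 225×12.6 = -451 → no gain ✓.
Mid-risk (own payoff 1977 − 165×12.0 = -3): to k=0 gives 723 → profitable ✗; to k=12.6 gives 2384 − 165×12.6 = 305 → profitable ✗.
4 of the 6 constraints hold; not an equilibrium.

4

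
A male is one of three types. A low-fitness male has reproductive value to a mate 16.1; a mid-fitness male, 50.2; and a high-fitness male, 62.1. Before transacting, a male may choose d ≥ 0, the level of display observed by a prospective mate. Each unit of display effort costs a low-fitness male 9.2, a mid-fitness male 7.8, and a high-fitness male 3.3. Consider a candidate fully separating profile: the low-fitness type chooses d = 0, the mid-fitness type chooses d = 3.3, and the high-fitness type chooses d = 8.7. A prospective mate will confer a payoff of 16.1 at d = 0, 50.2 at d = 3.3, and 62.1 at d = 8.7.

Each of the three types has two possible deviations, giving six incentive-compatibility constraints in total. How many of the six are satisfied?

4

High-fitness (own payoff 62.1 − 3.3×8.7 = 33.39): to d=0 gives 16.1 → no gain ✓; to d=3.3 gives 50.2 − 3.3×3.3 = 39.31 → profitable ✗.
Mid-fitness (own payoff 50.2 − 7.8×3.3 = 24.46): to d=0 gives 16.1 → no gain ✓; to d=8.7 gives 62.1 − 7.8×8.7 = -5.76 → no gain ✓.
Low-fitness (own payoff 16.1): to d=3.3 gives 50.2 − 9.2×3.3 = 19.84 → profitable ✗; to d=8.7 gives 62.1 − 9.2×8.7 = -17.94 → no gain ✓.
4 of the 6 constraints hold; not an equilibrium.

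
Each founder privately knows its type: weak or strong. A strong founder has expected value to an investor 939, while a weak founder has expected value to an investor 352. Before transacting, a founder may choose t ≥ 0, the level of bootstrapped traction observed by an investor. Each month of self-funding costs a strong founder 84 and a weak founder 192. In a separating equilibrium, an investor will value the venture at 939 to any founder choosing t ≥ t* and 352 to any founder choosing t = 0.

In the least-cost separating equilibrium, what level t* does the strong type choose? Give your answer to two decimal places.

3.06

A weak founder choosing t = 0 receives 352.
Imitating at t* instead would pay 939 at cost 192·t*, netting 939 − 192·t*.
Indifference: 352 = 939 − 192·t*, so t* = (939 − 352) / 192 ≈ 3.06.
This is the weak type's binding incentive-compatibility constraint; any t ≥ 3.06 sustains separation on that side.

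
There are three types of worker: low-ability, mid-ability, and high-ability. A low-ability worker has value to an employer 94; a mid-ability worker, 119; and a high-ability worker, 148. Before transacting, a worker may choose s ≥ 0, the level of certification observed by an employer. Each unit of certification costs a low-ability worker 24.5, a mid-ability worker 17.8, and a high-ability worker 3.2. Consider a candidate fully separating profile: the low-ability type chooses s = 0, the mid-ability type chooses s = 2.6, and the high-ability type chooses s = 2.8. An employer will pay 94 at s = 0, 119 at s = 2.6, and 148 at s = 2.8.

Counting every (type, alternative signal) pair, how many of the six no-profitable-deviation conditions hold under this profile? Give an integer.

4

Low-ability (own payoff 94): to s=2.6 gives 119 − 24.5×2.6 = 55.3 → no gain ✓; to s=2.8 gives 148 − 24.5×2.8 = 79.4 → no gain ✓.
Mid-ability (own payoff 119 − 17.8×2.6 = 72.72): to s=0 gives 94 → profitable ✗; to s=2.8 gives 148 − 17.8×2.8 = 98.16 → profitable ✗.
High-ability (own payoff 148 − 3.2×2.8 = 139.04): to s=0 gives 94 → no gain ✓; to s=2.6 gives 119 − 3.2×2.6 = 110.68 → no gain ✓.
4 of the 6 constraints hold; not an equilibrium.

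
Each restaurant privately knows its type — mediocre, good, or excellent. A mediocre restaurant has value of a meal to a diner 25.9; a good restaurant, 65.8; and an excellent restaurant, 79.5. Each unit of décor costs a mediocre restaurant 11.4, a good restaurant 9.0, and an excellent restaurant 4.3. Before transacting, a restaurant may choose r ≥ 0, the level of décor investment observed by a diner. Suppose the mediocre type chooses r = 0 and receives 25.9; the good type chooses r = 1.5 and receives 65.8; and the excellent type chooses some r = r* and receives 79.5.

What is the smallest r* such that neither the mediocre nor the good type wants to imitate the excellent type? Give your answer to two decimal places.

Mediocre type (on-path payoff 25.9) won't mimic when 25.9 ≥ 79.5 − 11.4·r*, i.e. r* ≥ 4.70.
Good type (on-path payoff 65.8 − 9.0×1.5 = 52.3) won't mimic when 52.3 ≥ 79.5 − 9.0·r*, i.e. r* ≥ 3.02.
Both must hold, so r* = max(4.70, 3.02) = 4.70. The mediocre type's constraint binds.

4.70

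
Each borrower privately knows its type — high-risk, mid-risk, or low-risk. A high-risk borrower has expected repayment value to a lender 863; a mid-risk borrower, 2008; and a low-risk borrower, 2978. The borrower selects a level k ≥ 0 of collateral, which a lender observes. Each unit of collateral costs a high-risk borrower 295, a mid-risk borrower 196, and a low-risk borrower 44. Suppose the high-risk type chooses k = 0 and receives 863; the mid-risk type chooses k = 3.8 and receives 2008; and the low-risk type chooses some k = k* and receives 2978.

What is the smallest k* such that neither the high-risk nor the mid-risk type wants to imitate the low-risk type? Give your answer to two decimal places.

High-risk type (on-path payoff 863) won't mimic when 863 ≥ 2978 − 295·k*, i.e. k* ≥ 7.17.
Mid-risk type (on-path payoff 2008 − 196×3.8 = 1263.2) won't mimic when 1263.2 ≥ 2978 − 196·k*, i.e. k* ≥ 8.75.
Both must hold, so k* = max(7.17, 8.75) = 8.75. The mid-risk type's constraint binds.

8.75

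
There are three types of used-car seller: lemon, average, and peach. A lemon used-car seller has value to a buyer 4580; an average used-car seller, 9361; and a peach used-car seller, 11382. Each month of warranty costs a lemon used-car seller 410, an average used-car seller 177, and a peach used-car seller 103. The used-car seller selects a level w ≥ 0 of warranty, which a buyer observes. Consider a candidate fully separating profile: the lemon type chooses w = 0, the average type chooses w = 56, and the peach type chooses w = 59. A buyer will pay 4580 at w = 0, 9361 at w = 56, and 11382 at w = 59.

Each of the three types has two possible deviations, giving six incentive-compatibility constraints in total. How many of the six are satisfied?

Lemon (own payoff 4580): to w=56 gives 9361 − 410×56 = -13599 → no gain ✓; to w=59 gives 11382 − 410×59 = -12808 → no gain ✓.
Average (own payoff 9361 − 177×56 = -551): to w=0 gives 4580 → profitable ✗; to w=59 gives 11382 − 177×59 = 939 → profitable ✗.
Peach (own payoff 11382 − 103×59 = 5305): to w=0 gives 4580 → no gain ✓; to w=56 gives 9361 − 103×56 = 3593 → no gain ✓.
4 of the 6 constraints hold; not an equilibrium.

4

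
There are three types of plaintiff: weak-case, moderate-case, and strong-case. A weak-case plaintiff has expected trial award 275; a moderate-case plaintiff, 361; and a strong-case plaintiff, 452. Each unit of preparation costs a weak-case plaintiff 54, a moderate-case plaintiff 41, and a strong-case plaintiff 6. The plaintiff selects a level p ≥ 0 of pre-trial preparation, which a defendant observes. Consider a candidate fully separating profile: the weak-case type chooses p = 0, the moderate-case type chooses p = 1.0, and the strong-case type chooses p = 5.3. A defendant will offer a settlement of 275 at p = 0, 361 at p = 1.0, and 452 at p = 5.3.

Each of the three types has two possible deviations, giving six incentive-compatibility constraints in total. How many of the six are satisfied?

5

Moderate-case (own payoff 361 − 41×1.0 = 320): to p=0 gives 275 → no gain ✓; to p=5.3 gives 452 − 41×5.3 = 234.7 → no gain ✓.
Strong-case (own payoff 452 − 6×5.3 = 420.2): to p=0 gives 275 → no gain ✓; to p=1.0 gives 361 − 6×1.0 = 355 → no gain ✓.
Weak-case (own payoff 275): to p=1.0 gives 361 − 54×1.0 = 307 → profitable ✗; to p=5.3 gives 452 − 54×5.3 = 165.8 → no gain ✓.
5 of the 6 constraints hold; not an equilibrium.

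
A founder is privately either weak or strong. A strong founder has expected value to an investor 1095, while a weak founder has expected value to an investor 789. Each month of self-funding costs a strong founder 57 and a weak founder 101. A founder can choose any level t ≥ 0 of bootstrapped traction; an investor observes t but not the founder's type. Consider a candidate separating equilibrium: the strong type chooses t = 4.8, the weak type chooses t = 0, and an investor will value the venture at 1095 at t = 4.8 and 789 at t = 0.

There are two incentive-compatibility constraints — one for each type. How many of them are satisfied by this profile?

Strong type: signal → 1095 − 57 × 4.8 = 821.4; deviate to 0 → 789. IC holds (821.4 ≥ 789).
Weak type: stay at 0 → 789; mimic → 1095 − 101 × 4.8 = 610.2. IC holds (789 ≥ 610.2).
2 of 2 constraints hold, so this is a separating equilibrium.

2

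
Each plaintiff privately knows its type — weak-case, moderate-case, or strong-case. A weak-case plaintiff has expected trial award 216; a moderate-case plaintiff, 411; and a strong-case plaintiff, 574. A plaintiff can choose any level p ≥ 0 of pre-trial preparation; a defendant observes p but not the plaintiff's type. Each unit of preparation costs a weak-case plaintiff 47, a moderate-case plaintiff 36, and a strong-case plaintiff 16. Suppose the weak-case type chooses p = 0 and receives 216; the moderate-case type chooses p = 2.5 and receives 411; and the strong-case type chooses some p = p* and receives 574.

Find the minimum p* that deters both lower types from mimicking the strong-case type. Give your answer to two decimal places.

7.62

Weak-case type (on-path payoff 216) won't mimic when 216 ≥ 574 − 47·p*, i.e. p* ≥ 7.62.
Moderate-case type (on-path payoff 411 − 36×2.5 = 321) won't mimic when 321 ≥ 574 − 36·p*, i.e. p* ≥ 7.03.
Both must hold, so p* = max(7.62, 7.03) = 7.62. The weak-case type's constraint binds.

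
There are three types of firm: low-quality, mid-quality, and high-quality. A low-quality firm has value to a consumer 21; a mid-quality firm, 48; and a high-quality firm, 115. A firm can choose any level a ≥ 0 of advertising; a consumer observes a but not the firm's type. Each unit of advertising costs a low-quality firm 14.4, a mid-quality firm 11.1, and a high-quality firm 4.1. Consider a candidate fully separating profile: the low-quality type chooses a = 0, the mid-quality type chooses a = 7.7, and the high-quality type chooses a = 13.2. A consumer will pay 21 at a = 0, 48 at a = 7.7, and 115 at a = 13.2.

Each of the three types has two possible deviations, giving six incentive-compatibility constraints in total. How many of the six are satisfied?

4

High-quality (own payoff 115 − 4.1×13.2 = 60.88): to a=0 gives 21 → no gain ✓; to a=7.7 gives 48 − 4.1×7.7 = 16.43 → no gain ✓.
Low-quality (own payoff 21): to a=7.7 gives 48 − 14.4×7.7 = -62.88 → no gain ✓; to a=13.2 gives 115 − 14.4×13.2 = -75.08 → no gain ✓.
Mid-quality (own payoff 48 − 11.1×7.7 = -37.47): to a=0 gives 21 → profitable ✗; to a=13.2 gives 115 − 11.1×13.2 = -31.52 → profitable ✗.
4 of the 6 constraints hold; not an equilibrium.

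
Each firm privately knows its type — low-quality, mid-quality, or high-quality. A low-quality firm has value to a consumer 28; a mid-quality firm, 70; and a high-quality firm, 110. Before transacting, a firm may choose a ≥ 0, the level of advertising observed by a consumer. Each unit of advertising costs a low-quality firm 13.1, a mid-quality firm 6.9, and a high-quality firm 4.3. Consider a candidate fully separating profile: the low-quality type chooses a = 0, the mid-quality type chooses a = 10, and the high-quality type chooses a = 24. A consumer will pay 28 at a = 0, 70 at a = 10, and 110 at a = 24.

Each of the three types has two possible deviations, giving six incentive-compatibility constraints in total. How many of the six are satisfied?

Low-quality (own payoff 28): to a=10 gives 70 − 13.1×10 = -61 → no gain ✓; to a=24 gives 110 − 13.1×24 = -204.4 → no gain ✓.
High-quality (own payoff 110 − 4.3×24 = 6.8): to a=0 gives 28 → profitable ✗; to a=10 gives 70 − 4.3×10 = 27 → profitable ✗.
Mid-quality (own payoff 70 − 6.9×10 = 1): to a=0 gives 28 → profitable ✗; to a=24 gives 110 − 6.9×24 = -55.6 → no gain ✓.
3 of the 6 constraints hold; not an equilibrium.

3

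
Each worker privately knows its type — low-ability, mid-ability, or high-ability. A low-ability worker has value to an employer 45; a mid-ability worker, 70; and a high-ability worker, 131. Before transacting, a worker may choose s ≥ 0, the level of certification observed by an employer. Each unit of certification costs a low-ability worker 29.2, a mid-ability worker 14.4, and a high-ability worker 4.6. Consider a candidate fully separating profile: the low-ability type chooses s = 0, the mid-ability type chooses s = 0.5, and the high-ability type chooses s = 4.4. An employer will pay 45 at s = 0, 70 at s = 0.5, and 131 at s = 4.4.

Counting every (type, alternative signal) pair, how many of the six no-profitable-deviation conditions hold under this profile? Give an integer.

Mid-ability (own payoff 70 − 14.4×0.5 = 62.8): to s=0 gives 45 → no gain ✓; to s=4.4 gives 131 − 14.4×4.4 = 67.64 → profitable ✗.
High-ability (own payoff 131 − 4.6×4.4 = 110.76): to s=0 gives 45 → no gain ✓; to s=0.5 gives 70 − 4.6×0.5 = 67.7 → no gain ✓.
Low-ability (own payoff 45): to s=0.5 gives 70 − 29.2×0.5 = 55.4 → profitable ✗; to s=4.4 gives 131 − 29.2×4.4 = 2.52 → no gain ✓.
4 of the 6 constraints hold; not an equilibrium.

4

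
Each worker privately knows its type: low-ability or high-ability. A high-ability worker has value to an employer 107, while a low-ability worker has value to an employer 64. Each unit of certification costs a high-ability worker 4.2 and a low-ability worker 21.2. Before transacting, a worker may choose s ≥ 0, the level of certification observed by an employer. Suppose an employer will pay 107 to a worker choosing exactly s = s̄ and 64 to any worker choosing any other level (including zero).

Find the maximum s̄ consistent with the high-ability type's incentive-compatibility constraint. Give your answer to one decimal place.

10.2

Choosing s̄ yields the high-ability type 107 − 4.2·s̄; choosing zero yields 64.
The high-ability type is indifferent at 107 − 4.2·s̄ = 64, i.e. s̄ = (107 − 64) / 4.2 ≈ 10.2.
For any s̄ above 10.2 the high-ability type would rather pool at zero, so separation collapses.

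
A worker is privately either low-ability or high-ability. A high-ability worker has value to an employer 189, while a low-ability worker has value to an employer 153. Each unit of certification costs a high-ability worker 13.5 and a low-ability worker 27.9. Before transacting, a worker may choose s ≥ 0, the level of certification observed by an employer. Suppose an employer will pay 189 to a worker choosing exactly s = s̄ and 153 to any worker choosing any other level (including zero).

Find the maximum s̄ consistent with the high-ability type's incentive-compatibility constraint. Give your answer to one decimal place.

Choosing s̄ yields the high-ability type 189 − 13.5·s̄; choosing zero yields 153.
The high-ability type is indifferent at 189 − 13.5·s̄ = 153, i.e. s̄ = (189 − 153) / 13.5 ≈ 2.7.
For any s̄ above 2.7 the high-ability type would rather pool at zero, so separation collapses.

2.7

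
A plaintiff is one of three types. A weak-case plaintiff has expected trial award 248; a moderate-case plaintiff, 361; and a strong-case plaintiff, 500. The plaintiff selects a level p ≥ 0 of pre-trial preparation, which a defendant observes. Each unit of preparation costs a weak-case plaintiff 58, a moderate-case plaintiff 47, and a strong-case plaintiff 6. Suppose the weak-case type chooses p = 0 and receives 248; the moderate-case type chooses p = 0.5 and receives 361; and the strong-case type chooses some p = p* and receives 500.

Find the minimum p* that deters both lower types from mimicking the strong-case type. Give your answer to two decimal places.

4.34

Weak-case type (on-path payoff 248) won't mimic when 248 ≥ 500 − 58·p*, i.e. p* ≥ 4.34.
Moderate-case type (on-path payoff 361 − 47×0.5 = 337.5) won't mimic when 337.5 ≥ 500 − 47·p*, i.e. p* ≥ 3.46.
Both must hold, so p* = max(4.34, 3.46) = 4.34. The weak-case type's constraint binds.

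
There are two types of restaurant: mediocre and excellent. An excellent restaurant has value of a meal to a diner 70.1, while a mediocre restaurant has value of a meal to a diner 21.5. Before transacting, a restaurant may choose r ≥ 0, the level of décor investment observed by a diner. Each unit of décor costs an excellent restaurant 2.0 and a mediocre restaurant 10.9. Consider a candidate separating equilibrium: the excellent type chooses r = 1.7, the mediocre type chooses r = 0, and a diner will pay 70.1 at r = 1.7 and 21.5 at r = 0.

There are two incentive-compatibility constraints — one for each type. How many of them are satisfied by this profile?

1

Excellent type: signal → 70.1 − 2.0 × 1.7 = 66.7; deviate to 0 → 21.5. IC holds (66.7 ≥ 21.5).
Mediocre type: stay at 0 → 21.5; mimic → 70.1 − 10.9 × 1.7 = 51.57. IC fails (21.5 < 51.57).
1 of 2 constraints hold, so this profile is not an equilibrium.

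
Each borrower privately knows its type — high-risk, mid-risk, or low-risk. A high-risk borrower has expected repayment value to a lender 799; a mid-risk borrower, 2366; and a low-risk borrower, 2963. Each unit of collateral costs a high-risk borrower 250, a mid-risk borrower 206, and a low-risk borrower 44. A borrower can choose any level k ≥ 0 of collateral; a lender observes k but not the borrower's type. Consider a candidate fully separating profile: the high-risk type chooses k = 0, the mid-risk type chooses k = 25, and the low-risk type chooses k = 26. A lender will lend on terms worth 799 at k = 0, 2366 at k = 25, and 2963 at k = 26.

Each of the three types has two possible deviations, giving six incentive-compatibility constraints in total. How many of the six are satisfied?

Mid-risk (own payoff 2366 − 206×25 = -2784): to k=0 gives 799 → profitable ✗; to k=26 gives 2963 − 206×26 = -2393 → profitable ✗.
High-risk (own payoff 799): to k=25 gives 2366 − 250×25 = -3884 → no gain ✓; to k=26 gives 2963 − 250×26 = -3537 → no gain ✓.
Low-risk (own payoff 2963 − 44×26 = 1819): to k=0 gives 799 → no gain ✓; to k=25 gives 2366 − 44×25 = 1266 → no gain ✓.
4 of the 6 constraints hold; not an equilibrium.

4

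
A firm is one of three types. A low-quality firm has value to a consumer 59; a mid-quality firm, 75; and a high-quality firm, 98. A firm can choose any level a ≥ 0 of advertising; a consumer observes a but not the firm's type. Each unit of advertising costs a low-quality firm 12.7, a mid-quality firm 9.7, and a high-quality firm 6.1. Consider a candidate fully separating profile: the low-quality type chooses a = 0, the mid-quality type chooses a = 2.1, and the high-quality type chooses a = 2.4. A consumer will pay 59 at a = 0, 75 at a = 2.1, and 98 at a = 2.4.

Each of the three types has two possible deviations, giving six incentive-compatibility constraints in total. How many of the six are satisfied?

High-quality (own payoff 98 − 6.1×2.4 = 83.36): to a=0 gives 59 → no gain ✓; to a=2.1 gives 75 − 6.1×2.1 = 62.19 → no gain ✓.
Mid-quality (own payoff 75 − 9.7×2.1 = 54.63): to a=0 gives 59 → profitable ✗; to a=2.4 gives 98 − 9.7×2.4 = 74.72 → profitable ✗.
Low-quality (own payoff 59): to a=2.1 gives 75 − 12.7×2.1 = 48.33 → no gain ✓; to a=2.4 gives 98 − 12.7×2.4 = 67.52 → profitable ✗.
3 of the 6 constraints hold; not an equilibrium.

3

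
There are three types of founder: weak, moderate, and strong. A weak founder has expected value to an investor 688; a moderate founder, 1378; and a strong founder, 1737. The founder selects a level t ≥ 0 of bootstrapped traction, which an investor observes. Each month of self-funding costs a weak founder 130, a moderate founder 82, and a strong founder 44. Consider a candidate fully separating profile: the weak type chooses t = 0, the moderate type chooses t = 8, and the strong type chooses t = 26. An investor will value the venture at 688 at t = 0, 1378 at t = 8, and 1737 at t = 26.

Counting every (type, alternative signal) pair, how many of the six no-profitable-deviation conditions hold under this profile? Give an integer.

4

Strong (own payoff 1737 − 44×26 = 593): to t=0 gives 688 → profitable ✗; to t=8 gives 1378 − 44×8 = 1026 → profitable ✗.
Weak (own payoff 688): to t=8 gives 1378 − 130×8 = 338 → no gain ✓; to t=26 gives 1737 − 130×26 = -1643 → no gain ✓.
Moderate (own payoff 1378 − 82×8 = 722): to t=0 gives 688 → no gain ✓; to t=26 gives 1737 − 82×26 = -395 → no gain ✓.
4 of the 6 constraints hold; not an equilibrium.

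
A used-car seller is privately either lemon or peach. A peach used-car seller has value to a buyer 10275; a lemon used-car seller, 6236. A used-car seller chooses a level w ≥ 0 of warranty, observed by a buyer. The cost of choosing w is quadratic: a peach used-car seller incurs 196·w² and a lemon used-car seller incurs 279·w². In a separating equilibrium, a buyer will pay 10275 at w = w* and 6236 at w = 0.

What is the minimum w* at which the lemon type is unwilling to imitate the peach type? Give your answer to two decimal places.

The lemon type at w = 0 receives 6236; imitating at w* yields 10275 − 279·w*².
Indifference: 6236 = 10275 − 279·w*², so w*² = (10275 − 6236) / 279 ≈ 14.4767.
w* = √14.4767 ≈ 3.80.

3.80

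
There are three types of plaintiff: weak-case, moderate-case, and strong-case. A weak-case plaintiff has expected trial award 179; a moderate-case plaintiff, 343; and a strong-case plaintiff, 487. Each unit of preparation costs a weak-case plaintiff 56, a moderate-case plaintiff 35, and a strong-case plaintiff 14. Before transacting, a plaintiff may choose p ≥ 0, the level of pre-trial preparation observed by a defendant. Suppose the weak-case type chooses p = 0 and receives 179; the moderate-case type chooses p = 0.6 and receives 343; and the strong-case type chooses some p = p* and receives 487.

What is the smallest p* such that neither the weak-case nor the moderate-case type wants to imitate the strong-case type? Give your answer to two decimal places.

Weak-case type (on-path payoff 179) won't mimic when 179 ≥ 487 − 56·p*, i.e. p* ≥ 5.50.
Moderate-case type (on-path payoff 343 − 35×0.6 = 322) won't mimic when 322 ≥ 487 − 35·p*, i.e. p* ≥ 4.71.
Both must hold, so p* = max(5.50, 4.71) = 5.50. The weak-case type's constraint binds.

5.50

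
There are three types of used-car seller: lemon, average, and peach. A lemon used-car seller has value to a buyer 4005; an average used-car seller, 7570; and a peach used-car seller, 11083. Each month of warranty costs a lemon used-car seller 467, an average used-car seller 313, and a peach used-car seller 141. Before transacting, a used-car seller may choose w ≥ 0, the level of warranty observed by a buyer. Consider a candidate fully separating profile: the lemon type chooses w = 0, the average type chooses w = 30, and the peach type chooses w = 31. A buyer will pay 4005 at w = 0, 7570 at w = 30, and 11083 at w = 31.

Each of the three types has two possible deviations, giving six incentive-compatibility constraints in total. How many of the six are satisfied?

4

Lemon (own payoff 4005): to w=30 gives 7570 − 467×30 = -6440 → no gain ✓; to w=31 gives 11083 − 467×31 = -3394 → no gain ✓.
Average (own payoff 7570 − 313×30 = -1820): to w=0 gives 4005 → profitable ✗; to w=31 gives 11083 − 313×31 = 1380 → profitable ✗.
Peach (own payoff 11083 − 141×31 = 6712): to w=0 gives 4005 → no gain ✓; to w=30 gives 7570 − 141×30 = 3340 → no gain ✓.
4 of the 6 constraints hold; not an equilibrium.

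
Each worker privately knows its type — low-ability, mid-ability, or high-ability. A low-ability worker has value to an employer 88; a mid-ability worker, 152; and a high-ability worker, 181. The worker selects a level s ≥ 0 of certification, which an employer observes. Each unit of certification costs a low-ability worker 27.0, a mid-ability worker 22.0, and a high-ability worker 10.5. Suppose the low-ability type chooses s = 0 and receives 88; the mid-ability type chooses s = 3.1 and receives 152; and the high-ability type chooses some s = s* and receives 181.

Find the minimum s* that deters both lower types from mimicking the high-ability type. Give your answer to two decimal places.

Mid-ability type (on-path payoff 152 − 22.0×3.1 = 83.8) won't mimic when 83.8 ≥ 181 − 22.0·s*, i.e. s* ≥ 4.42.
Low-ability type (on-path payoff 88) won't mimic when 88 ≥ 181 − 27.0·s*, i.e. s* ≥ 3.44.
Both must hold, so s* = max(3.44, 4.42) = 4.42. The mid-ability type's constraint binds.

4.42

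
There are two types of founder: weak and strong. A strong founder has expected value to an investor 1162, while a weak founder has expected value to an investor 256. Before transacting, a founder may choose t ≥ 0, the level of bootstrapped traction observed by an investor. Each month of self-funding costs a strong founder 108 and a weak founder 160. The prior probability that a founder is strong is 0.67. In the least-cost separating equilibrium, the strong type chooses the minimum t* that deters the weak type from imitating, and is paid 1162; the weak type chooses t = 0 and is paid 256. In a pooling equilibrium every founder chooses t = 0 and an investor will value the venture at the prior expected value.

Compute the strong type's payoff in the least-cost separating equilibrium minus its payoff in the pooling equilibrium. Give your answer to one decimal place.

-312.6

Least-cost separating signal: t* solves 256 = 1162 − 160·t*, so t* = (1162 − 256)/160 = 5.6625.
Strong type's separating payoff: 1162 − 108 × t* = 1162 − 108 × (1162 − 256)/160 = 1162 − 97848/160 = 550.45.
Pooling payoff: 0.67 × 1162 + 0.33 × 256 = 863.02.
Difference: 550.45 − 863.02 = -312.57, i.e. -312.6 to one decimal place.
The strong type would prefer the pooling outcome.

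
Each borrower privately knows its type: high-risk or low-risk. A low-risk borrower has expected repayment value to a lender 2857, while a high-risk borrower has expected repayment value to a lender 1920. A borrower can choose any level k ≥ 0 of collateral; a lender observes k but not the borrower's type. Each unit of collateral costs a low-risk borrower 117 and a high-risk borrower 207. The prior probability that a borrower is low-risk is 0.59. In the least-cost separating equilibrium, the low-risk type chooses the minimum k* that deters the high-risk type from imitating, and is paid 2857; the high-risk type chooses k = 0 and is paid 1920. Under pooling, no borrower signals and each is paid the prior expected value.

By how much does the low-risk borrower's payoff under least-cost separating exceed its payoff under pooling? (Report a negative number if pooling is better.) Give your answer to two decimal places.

Least-cost separating signal: k* solves 1920 = 2857 − 207·k*, so k* = (2857 − 1920)/207 ≈ 4.5266.
Low-risk type's separating payoff: 2857 − 117 × k* = 2857 − 117 × (2857 − 1920)/207 = 2857 − 109629/207 ≈ 2327.3913.
Pooling payoff: 0.59 × 2857 + 0.41 × 1920 = 2472.83.
Difference: 2327.3913 − 2472.83 = -145.4387, i.e. -145.44 to two decimal places.
The low-risk type would prefer the pooling outcome.

-145.44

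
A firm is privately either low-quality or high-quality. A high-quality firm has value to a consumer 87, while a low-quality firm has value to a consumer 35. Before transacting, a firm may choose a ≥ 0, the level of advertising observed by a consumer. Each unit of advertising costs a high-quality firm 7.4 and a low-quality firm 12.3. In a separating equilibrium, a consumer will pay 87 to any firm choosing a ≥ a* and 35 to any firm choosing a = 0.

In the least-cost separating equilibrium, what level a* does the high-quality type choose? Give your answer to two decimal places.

4.23

A low-quality firm choosing a = 0 receives 35.
Imitating at a* instead would pay 87 at cost 12.3·a*, netting 87 − 12.3·a*.
Indifference: 35 = 87 − 12.3·a*, so a* = (87 − 35) / 12.3 ≈ 4.23.
This is the low-quality type's binding incentive-compatibility constraint; any a ≥ 4.23 sustains separation on that side.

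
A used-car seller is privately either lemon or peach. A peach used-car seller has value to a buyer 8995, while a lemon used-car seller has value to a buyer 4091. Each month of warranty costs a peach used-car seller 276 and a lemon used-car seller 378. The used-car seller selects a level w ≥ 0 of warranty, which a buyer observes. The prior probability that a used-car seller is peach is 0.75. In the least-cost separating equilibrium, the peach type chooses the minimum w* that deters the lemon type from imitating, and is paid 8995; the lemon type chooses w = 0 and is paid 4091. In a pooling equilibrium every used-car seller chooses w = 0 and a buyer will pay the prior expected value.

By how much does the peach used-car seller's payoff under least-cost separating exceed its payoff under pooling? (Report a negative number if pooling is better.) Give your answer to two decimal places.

-2354.70

Least-cost separating signal: w* solves 4091 = 8995 − 378·w*, so w* = (8995 − 4091)/378 ≈ 12.9735.
Peach type's separating payoff: 8995 − 276 × w* = 8995 − 276 × (8995 − 4091)/378 = 8995 − 1353504/378 ≈ 5414.3016.
Pooling payoff: 0.75 × 8995 + 0.25 × 4091 = 7769.
Difference: 5414.3016 − 7769 = -2354.6984, i.e. -2354.70 to two decimal places.
The peach type would prefer the pooling outcome.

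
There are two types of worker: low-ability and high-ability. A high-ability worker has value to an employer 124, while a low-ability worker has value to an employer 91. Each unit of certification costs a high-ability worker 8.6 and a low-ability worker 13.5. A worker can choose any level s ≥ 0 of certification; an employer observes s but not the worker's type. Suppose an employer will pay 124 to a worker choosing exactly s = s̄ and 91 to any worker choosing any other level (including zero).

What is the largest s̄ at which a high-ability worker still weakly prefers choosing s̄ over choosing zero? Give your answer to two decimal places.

3.84

Choosing s̄ yields the high-ability type 124 − 8.6·s̄; choosing zero yields 91.
The high-ability type is indifferent at 124 − 8.6·s̄ = 91, i.e. s̄ = (124 − 91) / 8.6 ≈ 3.84.
For any s̄ above 3.84 the high-ability type would rather pool at zero, so separation collapses.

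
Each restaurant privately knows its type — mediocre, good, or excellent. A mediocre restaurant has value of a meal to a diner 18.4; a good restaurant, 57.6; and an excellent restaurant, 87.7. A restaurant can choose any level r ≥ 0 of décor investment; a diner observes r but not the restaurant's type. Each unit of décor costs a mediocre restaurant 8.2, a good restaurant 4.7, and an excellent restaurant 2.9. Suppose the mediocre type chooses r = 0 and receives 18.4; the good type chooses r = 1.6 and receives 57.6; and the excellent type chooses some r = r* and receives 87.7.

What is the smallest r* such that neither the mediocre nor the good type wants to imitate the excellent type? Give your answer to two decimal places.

8.45

Good type (on-path payoff 57.6 − 4.7×1.6 = 50.08) won't mimic when 50.08 ≥ 87.7 − 4.7·r*, i.e. r* ≥ 8.00.
Mediocre type (on-path payoff 18.4) won't mimic when 18.4 ≥ 87.7 − 8.2·r*, i.e. r* ≥ 8.45.
Both must hold, so r* = max(8.45, 8.00) = 8.45. The mediocre type's constraint binds.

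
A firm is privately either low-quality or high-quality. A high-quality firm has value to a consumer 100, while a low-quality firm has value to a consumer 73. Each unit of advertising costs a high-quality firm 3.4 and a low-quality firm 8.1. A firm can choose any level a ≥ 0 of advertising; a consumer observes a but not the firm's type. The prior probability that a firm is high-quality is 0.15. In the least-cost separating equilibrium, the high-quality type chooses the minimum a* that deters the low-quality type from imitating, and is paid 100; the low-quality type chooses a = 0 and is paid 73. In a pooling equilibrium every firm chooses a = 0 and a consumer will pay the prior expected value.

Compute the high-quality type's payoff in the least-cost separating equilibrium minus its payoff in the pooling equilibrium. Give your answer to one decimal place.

11.6

Least-cost separating signal: a* solves 73 = 100 − 8.1·a*, so a* = (100 − 73)/8.1 ≈ 3.3333.
High-quality type's separating payoff: 100 − 3.4 × a* = 100 − 3.4 × (100 − 73)/8.1 = 100 − 91.8/8.1 ≈ 88.667.
Pooling payoff: 0.15 × 100 + 0.85 × 73 = 77.05.
Difference: 88.667 − 77.05 = 11.617, i.e. 11.6 to one decimal place.
The high-quality type prefers to separate.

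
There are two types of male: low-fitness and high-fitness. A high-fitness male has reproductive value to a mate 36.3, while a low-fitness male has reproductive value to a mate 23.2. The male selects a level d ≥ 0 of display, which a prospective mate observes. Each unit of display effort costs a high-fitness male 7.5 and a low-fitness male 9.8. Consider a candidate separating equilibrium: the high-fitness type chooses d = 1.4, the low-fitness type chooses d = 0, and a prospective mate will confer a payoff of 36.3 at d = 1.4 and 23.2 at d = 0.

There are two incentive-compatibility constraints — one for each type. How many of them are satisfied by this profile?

High-fitness type: signal → 36.3 − 7.5 × 1.4 = 25.8; deviate to 0 → 23.2. IC holds (25.8 ≥ 23.2).
Low-fitness type: stay at 0 → 23.2; mimic → 36.3 − 9.8 × 1.4 = 22.58. IC holds (23.2 ≥ 22.58).
2 of 2 constraints hold, so this is a separating equilibrium.

2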